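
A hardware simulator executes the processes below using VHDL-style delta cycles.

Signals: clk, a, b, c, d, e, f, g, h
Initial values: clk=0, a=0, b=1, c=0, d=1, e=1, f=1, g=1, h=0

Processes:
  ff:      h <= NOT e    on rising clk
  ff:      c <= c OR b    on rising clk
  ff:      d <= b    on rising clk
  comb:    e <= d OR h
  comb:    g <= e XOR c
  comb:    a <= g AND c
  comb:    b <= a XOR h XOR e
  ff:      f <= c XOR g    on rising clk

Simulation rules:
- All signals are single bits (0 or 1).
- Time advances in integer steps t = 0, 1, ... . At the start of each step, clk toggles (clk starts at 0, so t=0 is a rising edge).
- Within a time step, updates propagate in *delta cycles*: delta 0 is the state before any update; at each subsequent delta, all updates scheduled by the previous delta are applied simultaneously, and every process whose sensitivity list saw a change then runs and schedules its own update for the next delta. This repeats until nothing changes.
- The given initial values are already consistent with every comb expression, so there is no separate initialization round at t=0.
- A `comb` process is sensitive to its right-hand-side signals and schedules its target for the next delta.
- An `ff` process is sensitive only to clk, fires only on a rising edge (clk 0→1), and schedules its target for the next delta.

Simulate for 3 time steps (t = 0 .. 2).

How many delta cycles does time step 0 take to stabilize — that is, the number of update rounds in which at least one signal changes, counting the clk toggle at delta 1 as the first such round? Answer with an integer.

5

t=0 Δ0: clk=0 f=1 g=1 h=0 b=1 e=1 d=1 c=0 a=0
  Δ1: clk:0→1
  Δ2: c:0→1
  Δ3: g:1→0, a:0→1
  Δ4: b:1→0, a:1→0
  Δ5: b:0→1
  (5Δ to stable)
t=1 Δ0: clk=1 f=1 g=0 h=0 b=1 e=1 d=1 c=1 a=0
  Δ1: clk:1→0
  (1Δ to stable)
t=2 Δ0: clk=0 f=1 g=0 h=0 b=1 e=1 d=1 c=1 a=0
  Δ1: clk:0→1
  (1Δ to stable)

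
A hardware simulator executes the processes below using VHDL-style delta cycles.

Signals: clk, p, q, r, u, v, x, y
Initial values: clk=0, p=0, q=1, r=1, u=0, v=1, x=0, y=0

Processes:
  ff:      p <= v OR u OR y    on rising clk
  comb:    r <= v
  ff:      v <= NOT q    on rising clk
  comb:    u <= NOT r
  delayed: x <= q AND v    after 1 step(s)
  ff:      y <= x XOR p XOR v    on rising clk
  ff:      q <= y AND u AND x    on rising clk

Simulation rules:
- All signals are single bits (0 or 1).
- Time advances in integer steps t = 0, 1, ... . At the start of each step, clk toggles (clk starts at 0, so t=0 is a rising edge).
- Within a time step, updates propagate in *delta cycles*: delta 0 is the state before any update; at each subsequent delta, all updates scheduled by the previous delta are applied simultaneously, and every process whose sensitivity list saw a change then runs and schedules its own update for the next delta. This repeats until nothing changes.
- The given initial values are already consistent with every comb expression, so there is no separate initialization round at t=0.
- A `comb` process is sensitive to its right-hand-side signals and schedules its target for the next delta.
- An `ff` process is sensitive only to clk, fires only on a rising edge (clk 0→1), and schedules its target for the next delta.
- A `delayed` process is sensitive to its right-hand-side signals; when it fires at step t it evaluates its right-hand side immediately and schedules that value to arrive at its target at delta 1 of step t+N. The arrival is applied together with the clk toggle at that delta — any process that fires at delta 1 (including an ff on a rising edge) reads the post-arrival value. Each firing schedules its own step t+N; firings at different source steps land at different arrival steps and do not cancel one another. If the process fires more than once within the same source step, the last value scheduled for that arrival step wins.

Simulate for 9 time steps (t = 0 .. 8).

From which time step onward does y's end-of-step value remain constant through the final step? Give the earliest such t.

4

[bits: q,u,clk,p,v,x,y,r]
t=0: Δ0=10001001 Δ1=10101001 Δ2=00110011 Δ3=00110010 Δ4=01110010 | 4Δ
t=1: Δ0=01110010 Δ1=01010010 | 1Δ
t=2: Δ0=01010010 Δ1=01110010 Δ2=01111010 Δ3=01111011 Δ4=00111011 | 4Δ
t=3: Δ0=00111011 Δ1=00011011 | 1Δ
t=4: Δ0=00011011 Δ1=00111011 Δ2=00111001 | 2Δ
t=5: Δ0=00111001 Δ1=00011001 | 1Δ
t=6: Δ0=00011001 Δ1=00111001 | 1Δ
t=7: Δ0=00111001 Δ1=00011001 | 1Δ
t=8: Δ0=00011001 Δ1=00111001 | 1Δ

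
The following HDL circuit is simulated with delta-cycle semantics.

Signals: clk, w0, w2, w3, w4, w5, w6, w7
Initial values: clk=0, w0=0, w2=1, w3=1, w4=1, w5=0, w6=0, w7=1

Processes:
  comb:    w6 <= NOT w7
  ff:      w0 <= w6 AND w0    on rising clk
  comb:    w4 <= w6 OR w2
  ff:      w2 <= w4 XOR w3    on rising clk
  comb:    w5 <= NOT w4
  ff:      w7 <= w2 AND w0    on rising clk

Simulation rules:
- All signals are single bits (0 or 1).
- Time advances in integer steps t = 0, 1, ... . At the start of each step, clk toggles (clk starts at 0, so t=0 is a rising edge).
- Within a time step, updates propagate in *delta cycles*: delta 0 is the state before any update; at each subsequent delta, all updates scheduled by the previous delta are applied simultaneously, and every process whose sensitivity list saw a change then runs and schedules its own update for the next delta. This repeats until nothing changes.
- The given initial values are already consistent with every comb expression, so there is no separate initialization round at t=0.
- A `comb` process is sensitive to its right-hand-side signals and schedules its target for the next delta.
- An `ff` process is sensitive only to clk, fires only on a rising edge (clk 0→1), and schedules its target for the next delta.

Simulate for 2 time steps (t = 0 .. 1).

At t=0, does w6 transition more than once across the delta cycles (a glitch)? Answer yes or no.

t0.Δ0 w0=0 w6=0 w5=0 w4=1 clk=0 w3=1 w2=1 w7=1
t0.Δ1 w0=0 w6=0 w5=0 w4=1 clk=1 w3=1 w2=1 w7=1
t0.Δ2 w0=0 w6=0 w5=0 w4=1 clk=1 w3=1 w2=0 w7=0
t0.Δ3 w0=0 w6=1 w5=0 w4=0 clk=1 w3=1 w2=0 w7=0
t0.Δ4 w0=0 w6=1 w5=1 w4=1 clk=1 w3=1 w2=0 w7=0
t0.Δ5 w0=0 w6=1 w5=0 w4=1 clk=1 w3=1 w2=0 w7=0
t1.Δ0 w0=0 w6=1 w5=0 w4=1 clk=1 w3=1 w2=0 w7=0
t1.Δ1 w0=0 w6=1 w5=0 w4=1 clk=0 w3=1 w2=0 w7=0

no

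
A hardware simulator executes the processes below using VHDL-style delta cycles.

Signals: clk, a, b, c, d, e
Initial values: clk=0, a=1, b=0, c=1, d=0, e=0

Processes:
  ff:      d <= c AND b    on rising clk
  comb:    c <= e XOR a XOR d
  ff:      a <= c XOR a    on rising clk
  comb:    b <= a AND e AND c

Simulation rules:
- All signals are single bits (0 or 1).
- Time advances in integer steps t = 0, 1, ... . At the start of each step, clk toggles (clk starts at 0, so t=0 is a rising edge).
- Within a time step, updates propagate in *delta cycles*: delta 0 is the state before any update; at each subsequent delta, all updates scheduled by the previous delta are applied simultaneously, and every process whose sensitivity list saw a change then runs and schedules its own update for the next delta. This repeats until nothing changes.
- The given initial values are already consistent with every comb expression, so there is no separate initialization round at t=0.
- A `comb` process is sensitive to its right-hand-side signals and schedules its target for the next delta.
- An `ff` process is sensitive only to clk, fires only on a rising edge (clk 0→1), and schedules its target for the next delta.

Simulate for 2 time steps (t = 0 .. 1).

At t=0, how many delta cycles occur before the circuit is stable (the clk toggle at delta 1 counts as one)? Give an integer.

3

[bits: c,d,a,b,e,clk]
t=0: Δ0=101000 Δ1=101001 Δ2=100001 Δ3=000001 | 3Δ
t=1: Δ0=000001 Δ1=000000 | 1Δ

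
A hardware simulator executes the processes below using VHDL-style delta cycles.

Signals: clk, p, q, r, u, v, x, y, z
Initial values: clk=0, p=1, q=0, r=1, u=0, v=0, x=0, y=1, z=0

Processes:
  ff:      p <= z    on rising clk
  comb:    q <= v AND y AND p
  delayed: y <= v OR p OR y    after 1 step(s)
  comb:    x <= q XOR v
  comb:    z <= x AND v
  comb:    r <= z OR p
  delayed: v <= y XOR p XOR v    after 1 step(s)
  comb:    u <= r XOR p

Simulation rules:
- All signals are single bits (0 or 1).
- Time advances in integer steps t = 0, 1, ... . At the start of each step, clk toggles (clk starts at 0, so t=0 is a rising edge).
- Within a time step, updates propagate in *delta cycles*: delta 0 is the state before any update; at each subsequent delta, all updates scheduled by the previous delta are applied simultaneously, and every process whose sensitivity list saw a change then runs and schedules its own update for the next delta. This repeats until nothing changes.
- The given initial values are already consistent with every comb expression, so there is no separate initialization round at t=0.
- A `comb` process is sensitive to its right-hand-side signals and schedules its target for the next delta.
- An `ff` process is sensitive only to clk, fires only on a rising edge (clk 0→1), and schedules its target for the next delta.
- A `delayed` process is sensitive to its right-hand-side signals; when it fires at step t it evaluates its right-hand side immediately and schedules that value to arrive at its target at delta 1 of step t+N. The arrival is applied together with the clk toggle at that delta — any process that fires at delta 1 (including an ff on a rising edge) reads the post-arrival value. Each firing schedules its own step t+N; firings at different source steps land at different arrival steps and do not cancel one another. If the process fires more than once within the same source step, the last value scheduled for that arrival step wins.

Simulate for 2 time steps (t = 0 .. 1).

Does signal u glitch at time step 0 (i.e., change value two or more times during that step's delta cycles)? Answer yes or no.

t=0 Δ0: x=0 z=0 v=0 p=1 u=0 q=0 y=1 clk=0 r=1
  Δ1: clk:0→1
  Δ2: p:1→0
  Δ3: u:0→1, r:1→0
  Δ4: u:1→0
  (4Δ to stable)
t=1 Δ0: x=0 z=0 v=0 p=0 u=0 q=0 y=1 clk=1 r=0
  Δ1: v:0→1, clk:1→0
  Δ2: x:0→1
  Δ3: z:0→1
  Δ4: r:0→1
  Δ5: u:0→1
  (5Δ to stable)

yes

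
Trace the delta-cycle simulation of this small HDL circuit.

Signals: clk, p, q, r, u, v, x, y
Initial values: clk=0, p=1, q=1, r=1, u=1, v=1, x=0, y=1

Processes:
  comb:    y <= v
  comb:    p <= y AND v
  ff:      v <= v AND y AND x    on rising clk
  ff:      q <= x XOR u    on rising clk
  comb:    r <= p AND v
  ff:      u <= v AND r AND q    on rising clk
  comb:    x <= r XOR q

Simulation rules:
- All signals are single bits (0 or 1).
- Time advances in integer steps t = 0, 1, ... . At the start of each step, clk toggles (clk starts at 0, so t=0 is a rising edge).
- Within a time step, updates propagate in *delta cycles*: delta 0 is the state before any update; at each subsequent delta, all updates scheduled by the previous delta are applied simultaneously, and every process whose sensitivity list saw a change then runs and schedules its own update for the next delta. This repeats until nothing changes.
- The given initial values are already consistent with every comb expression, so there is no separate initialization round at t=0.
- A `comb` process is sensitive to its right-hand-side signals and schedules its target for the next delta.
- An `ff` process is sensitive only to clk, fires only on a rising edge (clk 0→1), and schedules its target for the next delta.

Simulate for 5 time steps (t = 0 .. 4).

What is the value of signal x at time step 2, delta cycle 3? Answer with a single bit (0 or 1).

t0.Δ0 r=1 clk=0 p=1 x=0 q=1 y=1 v=1 u=1
t0.Δ1 r=1 clk=1 p=1 x=0 q=1 y=1 v=1 u=1
t0.Δ2 r=1 clk=1 p=1 x=0 q=1 y=1 v=0 u=1
t0.Δ3 r=0 clk=1 p=0 x=0 q=1 y=0 v=0 u=1
t0.Δ4 r=0 clk=1 p=0 x=1 q=1 y=0 v=0 u=1
t1.Δ0 r=0 clk=1 p=0 x=1 q=1 y=0 v=0 u=1
t1.Δ1 r=0 clk=0 p=0 x=1 q=1 y=0 v=0 u=1
t2.Δ0 r=0 clk=0 p=0 x=1 q=1 y=0 v=0 u=1
t2.Δ1 r=0 clk=1 p=0 x=1 q=1 y=0 v=0 u=1
t2.Δ2 r=0 clk=1 p=0 x=1 q=0 y=0 v=0 u=0
t2.Δ3 r=0 clk=1 p=0 x=0 q=0 y=0 v=0 u=0
t3.Δ0 r=0 clk=1 p=0 x=0 q=0 y=0 v=0 u=0
t3.Δ1 r=0 clk=0 p=0 x=0 q=0 y=0 v=0 u=0
t4.Δ0 r=0 clk=0 p=0 x=0 q=0 y=0 v=0 u=0
t4.Δ1 r=0 clk=1 p=0 x=0 q=0 y=0 v=0 u=0

0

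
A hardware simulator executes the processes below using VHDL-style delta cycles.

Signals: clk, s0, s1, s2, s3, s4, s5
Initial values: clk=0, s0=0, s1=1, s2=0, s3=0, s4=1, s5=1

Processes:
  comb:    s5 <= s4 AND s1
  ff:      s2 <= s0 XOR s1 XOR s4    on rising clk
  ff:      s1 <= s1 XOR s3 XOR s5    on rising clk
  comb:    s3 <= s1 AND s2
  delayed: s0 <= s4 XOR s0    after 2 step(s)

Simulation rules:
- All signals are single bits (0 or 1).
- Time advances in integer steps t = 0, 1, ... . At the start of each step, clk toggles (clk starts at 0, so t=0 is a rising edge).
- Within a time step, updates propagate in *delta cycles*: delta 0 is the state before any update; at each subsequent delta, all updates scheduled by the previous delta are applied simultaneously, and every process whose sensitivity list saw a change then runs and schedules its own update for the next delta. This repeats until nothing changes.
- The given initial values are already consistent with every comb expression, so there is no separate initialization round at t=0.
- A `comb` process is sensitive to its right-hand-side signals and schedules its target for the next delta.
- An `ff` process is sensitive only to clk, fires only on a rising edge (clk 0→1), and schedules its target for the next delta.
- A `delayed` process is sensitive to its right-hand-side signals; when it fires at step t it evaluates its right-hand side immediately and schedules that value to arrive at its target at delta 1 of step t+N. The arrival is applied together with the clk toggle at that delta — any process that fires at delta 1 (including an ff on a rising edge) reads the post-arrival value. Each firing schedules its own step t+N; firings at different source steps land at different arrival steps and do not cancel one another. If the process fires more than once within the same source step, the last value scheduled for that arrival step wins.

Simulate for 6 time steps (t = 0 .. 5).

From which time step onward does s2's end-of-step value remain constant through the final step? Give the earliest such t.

2

t=0 Δ0: s2=0 s3=0 s1=1 s0=0 s4=1 clk=0 s5=1
  Δ1: clk:0→1
  Δ2: s1:1→0
  Δ3: s5:1→0
  (3Δ to stable)
t=1 Δ0: s2=0 s3=0 s1=0 s0=0 s4=1 clk=1 s5=0
  Δ1: clk:1→0
  (1Δ to stable)
t=2 Δ0: s2=0 s3=0 s1=0 s0=0 s4=1 clk=0 s5=0
  Δ1: clk:0→1
  Δ2: s2:0→1
  (2Δ to stable)
t=3 Δ0: s2=1 s3=0 s1=0 s0=0 s4=1 clk=1 s5=0
  Δ1: clk:1→0
  (1Δ to stable)
t=4 Δ0: s2=1 s3=0 s1=0 s0=0 s4=1 clk=0 s5=0
  Δ1: clk:0→1
  (1Δ to stable)
t=5 Δ0: s2=1 s3=0 s1=0 s0=0 s4=1 clk=1 s5=0
  Δ1: clk:1→0
  (1Δ to stable)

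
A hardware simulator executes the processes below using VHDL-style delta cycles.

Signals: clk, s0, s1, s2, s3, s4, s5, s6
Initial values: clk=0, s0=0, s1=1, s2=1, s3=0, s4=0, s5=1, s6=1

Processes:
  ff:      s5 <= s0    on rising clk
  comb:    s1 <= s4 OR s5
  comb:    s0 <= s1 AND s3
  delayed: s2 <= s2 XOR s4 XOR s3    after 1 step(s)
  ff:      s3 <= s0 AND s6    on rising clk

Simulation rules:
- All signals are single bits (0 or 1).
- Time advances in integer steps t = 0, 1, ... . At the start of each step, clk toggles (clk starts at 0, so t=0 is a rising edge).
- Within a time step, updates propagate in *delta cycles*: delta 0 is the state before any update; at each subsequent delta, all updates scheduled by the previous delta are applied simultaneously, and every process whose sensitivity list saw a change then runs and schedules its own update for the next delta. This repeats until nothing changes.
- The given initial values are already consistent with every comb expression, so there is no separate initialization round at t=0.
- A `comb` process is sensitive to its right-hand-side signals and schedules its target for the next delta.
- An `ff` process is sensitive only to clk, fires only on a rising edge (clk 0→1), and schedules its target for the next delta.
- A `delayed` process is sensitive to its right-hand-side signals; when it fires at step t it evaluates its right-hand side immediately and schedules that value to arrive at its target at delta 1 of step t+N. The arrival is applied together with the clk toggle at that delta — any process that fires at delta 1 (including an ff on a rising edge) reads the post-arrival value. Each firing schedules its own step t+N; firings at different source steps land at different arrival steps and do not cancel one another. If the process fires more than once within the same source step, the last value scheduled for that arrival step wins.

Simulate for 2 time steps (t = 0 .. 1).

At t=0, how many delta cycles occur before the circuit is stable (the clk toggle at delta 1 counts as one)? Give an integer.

3

t=0 Δ0: s5=1 s6=1 s1=1 clk=0 s3=0 s2=1 s4=0 s0=0
  Δ1: clk:0→1
  Δ2: s5:1→0
  Δ3: s1:1→0
  (3Δ to stable)
t=1 Δ0: s5=0 s6=1 s1=0 clk=1 s3=0 s2=1 s4=0 s0=0
  Δ1: clk:1→0
  (1Δ to stable)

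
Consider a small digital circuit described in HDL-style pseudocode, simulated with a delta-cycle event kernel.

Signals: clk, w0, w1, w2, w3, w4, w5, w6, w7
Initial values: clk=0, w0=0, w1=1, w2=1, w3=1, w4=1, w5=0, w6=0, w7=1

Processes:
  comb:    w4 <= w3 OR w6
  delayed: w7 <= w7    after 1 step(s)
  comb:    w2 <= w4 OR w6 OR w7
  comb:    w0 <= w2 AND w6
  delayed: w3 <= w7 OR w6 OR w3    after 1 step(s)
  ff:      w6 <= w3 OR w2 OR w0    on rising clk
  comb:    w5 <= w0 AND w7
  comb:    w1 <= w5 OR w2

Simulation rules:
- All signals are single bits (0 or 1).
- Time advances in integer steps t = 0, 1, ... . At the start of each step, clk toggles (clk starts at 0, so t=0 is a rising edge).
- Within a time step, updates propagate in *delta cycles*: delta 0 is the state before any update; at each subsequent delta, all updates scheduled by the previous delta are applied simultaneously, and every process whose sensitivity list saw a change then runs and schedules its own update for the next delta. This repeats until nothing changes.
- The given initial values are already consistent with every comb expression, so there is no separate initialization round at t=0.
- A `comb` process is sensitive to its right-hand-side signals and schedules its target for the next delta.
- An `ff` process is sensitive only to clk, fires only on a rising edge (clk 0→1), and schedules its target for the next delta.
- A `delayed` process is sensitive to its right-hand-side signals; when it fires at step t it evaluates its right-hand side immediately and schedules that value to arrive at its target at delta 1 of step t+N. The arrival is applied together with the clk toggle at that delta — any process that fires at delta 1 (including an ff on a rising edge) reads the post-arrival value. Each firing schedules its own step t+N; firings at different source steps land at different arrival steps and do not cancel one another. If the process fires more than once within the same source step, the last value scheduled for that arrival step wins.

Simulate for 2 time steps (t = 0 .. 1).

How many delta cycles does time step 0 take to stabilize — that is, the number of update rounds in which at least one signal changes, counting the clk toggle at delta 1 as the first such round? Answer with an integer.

4

[bits: clk,w7,w3,w0,w4,w5,w6,w1,w2]
t=0: Δ0=011010011 Δ1=111010011 Δ2=111010111 Δ3=111110111 Δ4=111111111 | 4Δ
t=1: Δ0=111111111 Δ1=011111111 | 1Δ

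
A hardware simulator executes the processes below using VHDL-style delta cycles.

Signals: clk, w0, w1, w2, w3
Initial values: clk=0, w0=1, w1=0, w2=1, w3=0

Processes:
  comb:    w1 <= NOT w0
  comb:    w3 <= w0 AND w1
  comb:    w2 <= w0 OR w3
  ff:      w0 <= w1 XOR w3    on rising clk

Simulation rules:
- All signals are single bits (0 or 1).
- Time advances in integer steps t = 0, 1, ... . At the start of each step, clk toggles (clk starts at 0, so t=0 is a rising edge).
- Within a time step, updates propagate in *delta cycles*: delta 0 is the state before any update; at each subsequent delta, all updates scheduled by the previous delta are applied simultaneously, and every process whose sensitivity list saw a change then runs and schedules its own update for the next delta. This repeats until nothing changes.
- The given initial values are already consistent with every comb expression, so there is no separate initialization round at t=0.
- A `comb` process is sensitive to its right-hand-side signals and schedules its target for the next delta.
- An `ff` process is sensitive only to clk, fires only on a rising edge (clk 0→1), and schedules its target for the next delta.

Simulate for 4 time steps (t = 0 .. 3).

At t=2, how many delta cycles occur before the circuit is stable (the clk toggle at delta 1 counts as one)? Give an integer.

t=0 Δ0: w3=0 w1=0 w2=1 clk=0 w0=1
  Δ1: clk:0→1
  Δ2: w0:1→0
  Δ3: w1:0→1, w2:1→0
  (3Δ to stable)
t=1 Δ0: w3=0 w1=1 w2=0 clk=1 w0=0
  Δ1: clk:1→0
  (1Δ to stable)
t=2 Δ0: w3=0 w1=1 w2=0 clk=0 w0=0
  Δ1: clk:0→1
  Δ2: w0:0→1
  Δ3: w3:0→1, w1:1→0, w2:0→1
  Δ4: w3:1→0
  (4Δ to stable)
t=3 Δ0: w3=0 w1=0 w2=1 clk=1 w0=1
  Δ1: clk:1→0
  (1Δ to stable)

4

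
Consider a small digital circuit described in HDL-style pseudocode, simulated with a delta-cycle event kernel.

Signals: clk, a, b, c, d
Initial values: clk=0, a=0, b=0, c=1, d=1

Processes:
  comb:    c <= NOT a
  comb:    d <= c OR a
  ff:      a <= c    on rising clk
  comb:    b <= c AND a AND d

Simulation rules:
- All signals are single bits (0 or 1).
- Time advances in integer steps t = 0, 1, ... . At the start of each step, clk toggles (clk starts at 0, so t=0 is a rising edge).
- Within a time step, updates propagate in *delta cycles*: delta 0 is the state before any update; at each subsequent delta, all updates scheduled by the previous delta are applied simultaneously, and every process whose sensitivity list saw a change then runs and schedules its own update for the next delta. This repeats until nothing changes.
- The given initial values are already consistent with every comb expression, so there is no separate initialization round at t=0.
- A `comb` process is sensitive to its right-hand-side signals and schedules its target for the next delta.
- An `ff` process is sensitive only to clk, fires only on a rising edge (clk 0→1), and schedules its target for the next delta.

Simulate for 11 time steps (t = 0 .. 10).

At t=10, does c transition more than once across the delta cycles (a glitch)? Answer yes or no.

[bits: clk,c,b,d,a]
t=0: Δ0=01010 Δ1=11010 Δ2=11011 Δ3=10111 Δ4=10011 | 4Δ
t=1: Δ0=10011 Δ1=00011 | 1Δ
t=2: Δ0=00011 Δ1=10011 Δ2=10010 Δ3=11000 Δ4=11010 | 4Δ
t=3: Δ0=11010 Δ1=01010 | 1Δ
t=4: Δ0=01010 Δ1=11010 Δ2=11011 Δ3=10111 Δ4=10011 | 4Δ
t=5: Δ0=10011 Δ1=00011 | 1Δ
t=6: Δ0=00011 Δ1=10011 Δ2=10010 Δ3=11000 Δ4=11010 | 4Δ
t=7: Δ0=11010 Δ1=01010 | 1Δ
t=8: Δ0=01010 Δ1=11010 Δ2=11011 Δ3=10111 Δ4=10011 | 4Δ
t=9: Δ0=10011 Δ1=00011 | 1Δ
t=10: Δ0=00011 Δ1=10011 Δ2=10010 Δ3=11000 Δ4=11010 | 4Δ

no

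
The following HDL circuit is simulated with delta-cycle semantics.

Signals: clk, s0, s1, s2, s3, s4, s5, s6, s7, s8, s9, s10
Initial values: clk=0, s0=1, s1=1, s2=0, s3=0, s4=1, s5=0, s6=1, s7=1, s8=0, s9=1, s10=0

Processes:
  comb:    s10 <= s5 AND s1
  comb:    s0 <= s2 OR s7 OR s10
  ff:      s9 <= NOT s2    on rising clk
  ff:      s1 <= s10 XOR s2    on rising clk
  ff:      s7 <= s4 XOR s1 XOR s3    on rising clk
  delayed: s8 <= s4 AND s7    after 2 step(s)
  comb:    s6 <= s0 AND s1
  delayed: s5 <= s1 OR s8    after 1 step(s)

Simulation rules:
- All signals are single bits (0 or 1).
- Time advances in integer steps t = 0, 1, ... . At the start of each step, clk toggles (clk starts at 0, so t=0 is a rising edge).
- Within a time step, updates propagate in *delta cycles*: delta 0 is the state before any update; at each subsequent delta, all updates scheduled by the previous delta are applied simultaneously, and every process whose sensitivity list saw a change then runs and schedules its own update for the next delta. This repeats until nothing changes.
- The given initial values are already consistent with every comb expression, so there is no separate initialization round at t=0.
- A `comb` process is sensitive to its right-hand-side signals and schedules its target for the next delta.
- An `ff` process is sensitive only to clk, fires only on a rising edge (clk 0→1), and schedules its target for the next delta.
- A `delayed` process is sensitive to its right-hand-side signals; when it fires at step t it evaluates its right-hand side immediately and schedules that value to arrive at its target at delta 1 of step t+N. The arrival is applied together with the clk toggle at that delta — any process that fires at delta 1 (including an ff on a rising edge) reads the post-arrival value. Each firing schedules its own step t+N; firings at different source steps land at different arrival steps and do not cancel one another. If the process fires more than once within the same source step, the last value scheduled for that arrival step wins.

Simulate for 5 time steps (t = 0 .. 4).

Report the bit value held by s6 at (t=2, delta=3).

[bits: s8,s5,s6,s3,s2,s10,s7,s4,s9,s1,clk,s0]
t=0: Δ0=001000111101 Δ1=001000111111 Δ2=001000011011 Δ3=000000011010 | 3Δ
t=1: Δ0=000000011010 Δ1=000000011000 | 1Δ
t=2: Δ0=000000011000 Δ1=000000011010 Δ2=000000111010 Δ3=000000111011 | 3Δ
t=3: Δ0=000000111011 Δ1=000000111001 | 1Δ
t=4: Δ0=000000111001 Δ1=100000111011 | 1Δ

0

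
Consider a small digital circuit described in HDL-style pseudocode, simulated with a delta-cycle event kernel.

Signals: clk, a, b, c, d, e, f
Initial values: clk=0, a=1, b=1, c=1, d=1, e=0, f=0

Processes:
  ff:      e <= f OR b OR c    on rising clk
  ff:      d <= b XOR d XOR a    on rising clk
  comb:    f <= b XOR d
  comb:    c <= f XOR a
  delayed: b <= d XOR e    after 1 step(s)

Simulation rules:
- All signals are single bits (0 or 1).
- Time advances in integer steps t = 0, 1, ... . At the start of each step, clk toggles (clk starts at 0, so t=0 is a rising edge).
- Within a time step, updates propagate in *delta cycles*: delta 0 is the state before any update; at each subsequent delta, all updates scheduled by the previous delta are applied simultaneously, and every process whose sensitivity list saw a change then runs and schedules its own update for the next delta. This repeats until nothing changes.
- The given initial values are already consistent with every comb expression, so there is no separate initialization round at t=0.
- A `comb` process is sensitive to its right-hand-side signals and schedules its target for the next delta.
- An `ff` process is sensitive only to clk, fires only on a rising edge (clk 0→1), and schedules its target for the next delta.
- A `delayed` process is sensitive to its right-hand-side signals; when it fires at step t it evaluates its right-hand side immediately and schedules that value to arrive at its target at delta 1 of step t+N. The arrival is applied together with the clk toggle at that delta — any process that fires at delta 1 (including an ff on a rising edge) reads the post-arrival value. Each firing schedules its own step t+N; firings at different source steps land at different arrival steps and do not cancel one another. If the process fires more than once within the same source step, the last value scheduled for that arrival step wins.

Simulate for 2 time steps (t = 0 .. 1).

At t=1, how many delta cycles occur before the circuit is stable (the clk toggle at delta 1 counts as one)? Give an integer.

t0.Δ0 b=1 clk=0 f=0 c=1 e=0 a=1 d=1
t0.Δ1 b=1 clk=1 f=0 c=1 e=0 a=1 d=1
t0.Δ2 b=1 clk=1 f=0 c=1 e=1 a=1 d=1
t1.Δ0 b=1 clk=1 f=0 c=1 e=1 a=1 d=1
t1.Δ1 b=0 clk=0 f=0 c=1 e=1 a=1 d=1
t1.Δ2 b=0 clk=0 f=1 c=1 e=1 a=1 d=1
t1.Δ3 b=0 clk=0 f=1 c=0 e=1 a=1 d=1

3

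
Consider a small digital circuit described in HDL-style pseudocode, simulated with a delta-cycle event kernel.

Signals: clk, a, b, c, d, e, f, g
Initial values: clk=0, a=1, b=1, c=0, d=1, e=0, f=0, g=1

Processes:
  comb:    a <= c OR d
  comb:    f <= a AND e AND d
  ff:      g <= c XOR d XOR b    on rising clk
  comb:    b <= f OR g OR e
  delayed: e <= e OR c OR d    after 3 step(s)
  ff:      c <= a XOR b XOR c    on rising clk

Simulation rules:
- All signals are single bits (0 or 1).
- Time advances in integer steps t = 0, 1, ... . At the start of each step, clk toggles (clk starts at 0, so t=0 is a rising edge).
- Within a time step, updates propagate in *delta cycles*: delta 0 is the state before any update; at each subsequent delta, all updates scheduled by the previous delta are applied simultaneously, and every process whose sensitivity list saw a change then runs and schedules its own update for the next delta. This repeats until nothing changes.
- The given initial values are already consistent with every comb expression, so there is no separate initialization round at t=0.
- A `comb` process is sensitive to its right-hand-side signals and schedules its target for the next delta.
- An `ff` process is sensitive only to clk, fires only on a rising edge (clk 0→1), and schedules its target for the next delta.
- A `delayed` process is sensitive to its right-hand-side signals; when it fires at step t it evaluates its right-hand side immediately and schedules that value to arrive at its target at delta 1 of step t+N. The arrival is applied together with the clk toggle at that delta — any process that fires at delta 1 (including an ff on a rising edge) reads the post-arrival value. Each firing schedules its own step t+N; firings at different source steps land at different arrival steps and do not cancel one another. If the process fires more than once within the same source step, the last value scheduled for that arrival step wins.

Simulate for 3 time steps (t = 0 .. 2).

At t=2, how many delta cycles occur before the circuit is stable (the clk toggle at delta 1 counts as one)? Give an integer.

3

[bits: b,g,a,f,c,clk,e,d]
t=0: Δ0=11100001 Δ1=11100101 Δ2=10100101 Δ3=00100101 | 3Δ
t=1: Δ0=00100101 Δ1=00100001 | 1Δ
t=2: Δ0=00100001 Δ1=00100101 Δ2=01101101 Δ3=11101101 | 3Δ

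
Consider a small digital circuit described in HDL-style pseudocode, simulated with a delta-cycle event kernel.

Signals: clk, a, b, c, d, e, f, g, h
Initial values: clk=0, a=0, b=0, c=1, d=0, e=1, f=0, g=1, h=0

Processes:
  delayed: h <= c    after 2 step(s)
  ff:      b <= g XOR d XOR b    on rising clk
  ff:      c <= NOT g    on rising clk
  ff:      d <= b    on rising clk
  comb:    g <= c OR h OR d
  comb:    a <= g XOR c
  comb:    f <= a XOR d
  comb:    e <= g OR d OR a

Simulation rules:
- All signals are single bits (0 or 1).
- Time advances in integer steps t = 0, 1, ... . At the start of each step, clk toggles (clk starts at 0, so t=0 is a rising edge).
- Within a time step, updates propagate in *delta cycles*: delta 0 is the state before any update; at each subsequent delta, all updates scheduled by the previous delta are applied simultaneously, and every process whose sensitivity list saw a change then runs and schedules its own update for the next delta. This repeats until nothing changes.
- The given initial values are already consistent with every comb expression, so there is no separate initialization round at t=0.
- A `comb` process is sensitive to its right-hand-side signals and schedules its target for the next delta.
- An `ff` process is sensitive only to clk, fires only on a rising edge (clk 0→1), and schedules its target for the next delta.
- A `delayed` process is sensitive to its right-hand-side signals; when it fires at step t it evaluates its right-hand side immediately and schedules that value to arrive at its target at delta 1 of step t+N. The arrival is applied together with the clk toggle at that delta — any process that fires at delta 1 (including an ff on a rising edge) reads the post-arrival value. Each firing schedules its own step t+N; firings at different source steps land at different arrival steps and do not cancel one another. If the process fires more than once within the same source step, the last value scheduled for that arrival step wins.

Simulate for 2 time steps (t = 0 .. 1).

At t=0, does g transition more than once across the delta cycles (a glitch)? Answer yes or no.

no

t=0 Δ0: h=0 d=0 e=1 b=0 a=0 c=1 g=1 f=0 clk=0
  Δ1: clk:0→1
  Δ2: b:0→1, c:1→0
  Δ3: a:0→1, g:1→0
  Δ4: a:1→0, f:0→1
  Δ5: e:1→0, f:1→0
  (5Δ to stable)
t=1 Δ0: h=0 d=0 e=0 b=1 a=0 c=0 g=0 f=0 clk=1
  Δ1: clk:1→0
  (1Δ to stable)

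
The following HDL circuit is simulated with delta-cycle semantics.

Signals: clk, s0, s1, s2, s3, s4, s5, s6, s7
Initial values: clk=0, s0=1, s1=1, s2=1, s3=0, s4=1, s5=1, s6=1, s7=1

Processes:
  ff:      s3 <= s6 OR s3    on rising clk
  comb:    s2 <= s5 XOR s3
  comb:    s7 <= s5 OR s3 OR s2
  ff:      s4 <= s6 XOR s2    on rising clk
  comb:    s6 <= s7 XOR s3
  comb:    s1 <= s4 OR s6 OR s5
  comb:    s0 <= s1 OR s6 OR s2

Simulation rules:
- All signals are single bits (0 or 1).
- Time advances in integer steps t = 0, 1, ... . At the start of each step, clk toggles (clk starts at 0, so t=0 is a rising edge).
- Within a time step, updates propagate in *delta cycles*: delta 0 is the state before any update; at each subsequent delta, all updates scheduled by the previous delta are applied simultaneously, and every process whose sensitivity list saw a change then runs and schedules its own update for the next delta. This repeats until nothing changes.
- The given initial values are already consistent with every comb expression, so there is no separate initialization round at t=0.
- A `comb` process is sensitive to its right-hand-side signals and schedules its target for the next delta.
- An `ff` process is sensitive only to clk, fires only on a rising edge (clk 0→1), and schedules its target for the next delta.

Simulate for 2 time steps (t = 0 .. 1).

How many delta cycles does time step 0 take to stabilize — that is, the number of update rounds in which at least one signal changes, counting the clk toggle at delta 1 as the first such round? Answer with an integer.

[bits: s3,s0,s2,clk,s6,s5,s7,s1,s4]
t=0: Δ0=011011111 Δ1=011111111 Δ2=111111110 Δ3=110101110 | 3Δ
t=1: Δ0=110101110 Δ1=110001110 | 1Δ

3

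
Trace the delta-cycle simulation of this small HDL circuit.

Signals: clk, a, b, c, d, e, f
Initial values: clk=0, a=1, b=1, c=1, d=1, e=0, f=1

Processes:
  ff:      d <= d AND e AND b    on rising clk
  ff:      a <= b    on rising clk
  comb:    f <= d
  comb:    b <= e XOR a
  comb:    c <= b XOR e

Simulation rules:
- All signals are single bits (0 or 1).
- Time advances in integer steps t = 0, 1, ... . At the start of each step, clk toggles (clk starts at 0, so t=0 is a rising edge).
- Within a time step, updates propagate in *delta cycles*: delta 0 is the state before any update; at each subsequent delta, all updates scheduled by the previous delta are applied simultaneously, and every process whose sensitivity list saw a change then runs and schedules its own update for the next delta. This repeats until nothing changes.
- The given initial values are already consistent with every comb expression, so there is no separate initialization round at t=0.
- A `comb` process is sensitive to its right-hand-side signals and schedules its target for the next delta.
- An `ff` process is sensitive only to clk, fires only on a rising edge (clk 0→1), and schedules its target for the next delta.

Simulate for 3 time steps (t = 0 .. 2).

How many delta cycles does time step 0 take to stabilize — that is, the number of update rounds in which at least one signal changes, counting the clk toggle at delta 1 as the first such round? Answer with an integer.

3

t0.Δ0 f=1 clk=0 b=1 c=1 e=0 d=1 a=1
t0.Δ1 f=1 clk=1 b=1 c=1 e=0 d=1 a=1
t0.Δ2 f=1 clk=1 b=1 c=1 e=0 d=0 a=1
t0.Δ3 f=0 clk=1 b=1 c=1 e=0 d=0 a=1
t1.Δ0 f=0 clk=1 b=1 c=1 e=0 d=0 a=1
t1.Δ1 f=0 clk=0 b=1 c=1 e=0 d=0 a=1
t2.Δ0 f=0 clk=0 b=1 c=1 e=0 d=0 a=1
t2.Δ1 f=0 clk=1 b=1 c=1 e=0 d=0 a=1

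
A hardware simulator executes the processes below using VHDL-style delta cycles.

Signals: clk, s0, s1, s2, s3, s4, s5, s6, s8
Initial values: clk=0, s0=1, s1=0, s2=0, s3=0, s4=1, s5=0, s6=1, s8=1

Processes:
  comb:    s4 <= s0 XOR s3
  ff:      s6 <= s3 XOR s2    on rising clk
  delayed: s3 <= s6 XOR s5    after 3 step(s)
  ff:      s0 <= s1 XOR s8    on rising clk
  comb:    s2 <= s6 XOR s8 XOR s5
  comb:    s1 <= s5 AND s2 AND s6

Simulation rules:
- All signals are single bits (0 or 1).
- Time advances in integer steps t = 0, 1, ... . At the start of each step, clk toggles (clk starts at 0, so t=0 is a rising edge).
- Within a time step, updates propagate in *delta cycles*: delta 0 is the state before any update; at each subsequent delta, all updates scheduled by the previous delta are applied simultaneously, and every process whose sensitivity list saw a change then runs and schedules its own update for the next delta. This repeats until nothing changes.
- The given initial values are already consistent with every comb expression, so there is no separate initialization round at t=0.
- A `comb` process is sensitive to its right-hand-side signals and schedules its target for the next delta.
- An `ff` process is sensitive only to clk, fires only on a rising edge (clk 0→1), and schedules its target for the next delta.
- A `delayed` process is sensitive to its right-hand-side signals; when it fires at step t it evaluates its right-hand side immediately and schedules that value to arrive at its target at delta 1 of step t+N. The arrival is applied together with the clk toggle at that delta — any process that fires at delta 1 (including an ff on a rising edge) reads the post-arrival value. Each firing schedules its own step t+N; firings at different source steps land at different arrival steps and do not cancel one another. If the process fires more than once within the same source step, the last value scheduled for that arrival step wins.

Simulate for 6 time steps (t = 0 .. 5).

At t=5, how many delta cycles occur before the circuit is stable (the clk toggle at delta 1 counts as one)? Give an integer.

t0.Δ0 s6=1 s1=0 s5=0 s4=1 s3=0 s0=1 s8=1 s2=0 clk=0
t0.Δ1 s6=1 s1=0 s5=0 s4=1 s3=0 s0=1 s8=1 s2=0 clk=1
t0.Δ2 s6=0 s1=0 s5=0 s4=1 s3=0 s0=1 s8=1 s2=0 clk=1
t0.Δ3 s6=0 s1=0 s5=0 s4=1 s3=0 s0=1 s8=1 s2=1 clk=1
t1.Δ0 s6=0 s1=0 s5=0 s4=1 s3=0 s0=1 s8=1 s2=1 clk=1
t1.Δ1 s6=0 s1=0 s5=0 s4=1 s3=0 s0=1 s8=1 s2=1 clk=0
t2.Δ0 s6=0 s1=0 s5=0 s4=1 s3=0 s0=1 s8=1 s2=1 clk=0
t2.Δ1 s6=0 s1=0 s5=0 s4=1 s3=0 s0=1 s8=1 s2=1 clk=1
t2.Δ2 s6=1 s1=0 s5=0 s4=1 s3=0 s0=1 s8=1 s2=1 clk=1
t2.Δ3 s6=1 s1=0 s5=0 s4=1 s3=0 s0=1 s8=1 s2=0 clk=1
t3.Δ0 s6=1 s1=0 s5=0 s4=1 s3=0 s0=1 s8=1 s2=0 clk=1
t3.Δ1 s6=1 s1=0 s5=0 s4=1 s3=0 s0=1 s8=1 s2=0 clk=0
t4.Δ0 s6=1 s1=0 s5=0 s4=1 s3=0 s0=1 s8=1 s2=0 clk=0
t4.Δ1 s6=1 s1=0 s5=0 s4=1 s3=0 s0=1 s8=1 s2=0 clk=1
t4.Δ2 s6=0 s1=0 s5=0 s4=1 s3=0 s0=1 s8=1 s2=0 clk=1
t4.Δ3 s6=0 s1=0 s5=0 s4=1 s3=0 s0=1 s8=1 s2=1 clk=1
t5.Δ0 s6=0 s1=0 s5=0 s4=1 s3=0 s0=1 s8=1 s2=1 clk=1
t5.Δ1 s6=0 s1=0 s5=0 s4=1 s3=1 s0=1 s8=1 s2=1 clk=0
t5.Δ2 s6=0 s1=0 s5=0 s4=0 s3=1 s0=1 s8=1 s2=1 clk=0

2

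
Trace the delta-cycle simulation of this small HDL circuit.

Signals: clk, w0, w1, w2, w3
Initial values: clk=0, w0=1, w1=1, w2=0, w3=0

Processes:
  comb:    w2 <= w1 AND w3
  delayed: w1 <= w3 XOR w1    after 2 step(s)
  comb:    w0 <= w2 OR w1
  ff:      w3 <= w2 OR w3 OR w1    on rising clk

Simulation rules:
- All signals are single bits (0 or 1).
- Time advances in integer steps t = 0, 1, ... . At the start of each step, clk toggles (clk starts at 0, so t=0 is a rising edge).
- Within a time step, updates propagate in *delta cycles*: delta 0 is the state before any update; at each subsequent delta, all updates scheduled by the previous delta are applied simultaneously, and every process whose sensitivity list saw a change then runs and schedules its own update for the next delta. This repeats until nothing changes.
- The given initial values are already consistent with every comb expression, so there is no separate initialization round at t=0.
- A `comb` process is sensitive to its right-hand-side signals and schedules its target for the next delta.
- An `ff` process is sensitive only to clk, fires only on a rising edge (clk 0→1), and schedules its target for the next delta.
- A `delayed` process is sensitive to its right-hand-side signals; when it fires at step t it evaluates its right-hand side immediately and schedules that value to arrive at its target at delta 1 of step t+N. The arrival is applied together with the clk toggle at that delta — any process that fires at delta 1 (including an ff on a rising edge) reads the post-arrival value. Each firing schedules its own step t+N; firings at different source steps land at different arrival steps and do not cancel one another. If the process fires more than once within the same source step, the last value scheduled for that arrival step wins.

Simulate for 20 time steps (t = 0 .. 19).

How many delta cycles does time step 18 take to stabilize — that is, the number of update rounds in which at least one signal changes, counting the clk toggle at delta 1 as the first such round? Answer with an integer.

t0.Δ0 w0=1 clk=0 w2=0 w3=0 w1=1
t0.Δ1 w0=1 clk=1 w2=0 w3=0 w1=1
t0.Δ2 w0=1 clk=1 w2=0 w3=1 w1=1
t0.Δ3 w0=1 clk=1 w2=1 w3=1 w1=1
t1.Δ0 w0=1 clk=1 w2=1 w3=1 w1=1
t1.Δ1 w0=1 clk=0 w2=1 w3=1 w1=1
t2.Δ0 w0=1 clk=0 w2=1 w3=1 w1=1
t2.Δ1 w0=1 clk=1 w2=1 w3=1 w1=0
t2.Δ2 w0=1 clk=1 w2=0 w3=1 w1=0
t2.Δ3 w0=0 clk=1 w2=0 w3=1 w1=0
t3.Δ0 w0=0 clk=1 w2=0 w3=1 w1=0
t3.Δ1 w0=0 clk=0 w2=0 w3=1 w1=0
t4.Δ0 w0=0 clk=0 w2=0 w3=1 w1=0
t4.Δ1 w0=0 clk=1 w2=0 w3=1 w1=1
t4.Δ2 w0=1 clk=1 w2=1 w3=1 w1=1
t5.Δ0 w0=1 clk=1 w2=1 w3=1 w1=1
t5.Δ1 w0=1 clk=0 w2=1 w3=1 w1=1
t6.Δ0 w0=1 clk=0 w2=1 w3=1 w1=1
t6.Δ1 w0=1 clk=1 w2=1 w3=1 w1=0
t6.Δ2 w0=1 clk=1 w2=0 w3=1 w1=0
t6.Δ3 w0=0 clk=1 w2=0 w3=1 w1=0
t7.Δ0 w0=0 clk=1 w2=0 w3=1 w1=0
t7.Δ1 w0=0 clk=0 w2=0 w3=1 w1=0
t8.Δ0 w0=0 clk=0 w2=0 w3=1 w1=0
t8.Δ1 w0=0 clk=1 w2=0 w3=1 w1=1
t8.Δ2 w0=1 clk=1 w2=1 w3=1 w1=1
t9.Δ0 w0=1 clk=1 w2=1 w3=1 w1=1
t9.Δ1 w0=1 clk=0 w2=1 w3=1 w1=1
t10.Δ0 w0=1 clk=0 w2=1 w3=1 w1=1
t10.Δ1 w0=1 clk=1 w2=1 w3=1 w1=0
t10.Δ2 w0=1 clk=1 w2=0 w3=1 w1=0
t10.Δ3 w0=0 clk=1 w2=0 w3=1 w1=0
t11.Δ0 w0=0 clk=1 w2=0 w3=1 w1=0
t11.Δ1 w0=0 clk=0 w2=0 w3=1 w1=0
t12.Δ0 w0=0 clk=0 w2=0 w3=1 w1=0
t12.Δ1 w0=0 clk=1 w2=0 w3=1 w1=1
t12.Δ2 w0=1 clk=1 w2=1 w3=1 w1=1
t13.Δ0 w0=1 clk=1 w2=1 w3=1 w1=1
t13.Δ1 w0=1 clk=0 w2=1 w3=1 w1=1
t14.Δ0 w0=1 clk=0 w2=1 w3=1 w1=1
t14.Δ1 w0=1 clk=1 w2=1 w3=1 w1=0
t14.Δ2 w0=1 clk=1 w2=0 w3=1 w1=0
t14.Δ3 w0=0 clk=1 w2=0 w3=1 w1=0
t15.Δ0 w0=0 clk=1 w2=0 w3=1 w1=0
t15.Δ1 w0=0 clk=0 w2=0 w3=1 w1=0
t16.Δ0 w0=0 clk=0 w2=0 w3=1 w1=0
t16.Δ1 w0=0 clk=1 w2=0 w3=1 w1=1
t16.Δ2 w0=1 clk=1 w2=1 w3=1 w1=1
t17.Δ0 w0=1 clk=1 w2=1 w3=1 w1=1
t17.Δ1 w0=1 clk=0 w2=1 w3=1 w1=1
t18.Δ0 w0=1 clk=0 w2=1 w3=1 w1=1
t18.Δ1 w0=1 clk=1 w2=1 w3=1 w1=0
t18.Δ2 w0=1 clk=1 w2=0 w3=1 w1=0
t18.Δ3 w0=0 clk=1 w2=0 w3=1 w1=0
t19.Δ0 w0=0 clk=1 w2=0 w3=1 w1=0
t19.Δ1 w0=0 clk=0 w2=0 w3=1 w1=0

3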